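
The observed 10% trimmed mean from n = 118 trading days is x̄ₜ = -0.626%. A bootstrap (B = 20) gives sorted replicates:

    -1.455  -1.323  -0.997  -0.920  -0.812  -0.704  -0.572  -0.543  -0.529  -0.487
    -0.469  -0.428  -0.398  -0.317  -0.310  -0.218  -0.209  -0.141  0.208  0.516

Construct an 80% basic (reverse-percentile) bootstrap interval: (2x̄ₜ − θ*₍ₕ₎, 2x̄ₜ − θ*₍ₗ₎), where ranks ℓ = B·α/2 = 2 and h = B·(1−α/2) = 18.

Percentile endpoints at ranks 2 and 18: θ*₍2₎ = -1.323, θ*₍18₎ = -0.141.
Basic interval reflects these around x̄ₜ:
  lower = 2 × -0.626 − -0.141 = -1.111
  upper = 2 × -0.626 − -1.323 = 0.071

(-1.111, 0.071)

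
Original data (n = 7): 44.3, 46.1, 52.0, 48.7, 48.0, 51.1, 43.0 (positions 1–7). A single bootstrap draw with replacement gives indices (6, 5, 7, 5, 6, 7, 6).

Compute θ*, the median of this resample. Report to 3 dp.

θ* = 48.000

Resample values: 51.1, 48.0, 43.0, 48.0, 51.1, 43.0, 51.1.
Sorted: 43.0, 43.0, 48.0, 48.0, 51.1, 51.1, 51.1
Median = middle value = 48.000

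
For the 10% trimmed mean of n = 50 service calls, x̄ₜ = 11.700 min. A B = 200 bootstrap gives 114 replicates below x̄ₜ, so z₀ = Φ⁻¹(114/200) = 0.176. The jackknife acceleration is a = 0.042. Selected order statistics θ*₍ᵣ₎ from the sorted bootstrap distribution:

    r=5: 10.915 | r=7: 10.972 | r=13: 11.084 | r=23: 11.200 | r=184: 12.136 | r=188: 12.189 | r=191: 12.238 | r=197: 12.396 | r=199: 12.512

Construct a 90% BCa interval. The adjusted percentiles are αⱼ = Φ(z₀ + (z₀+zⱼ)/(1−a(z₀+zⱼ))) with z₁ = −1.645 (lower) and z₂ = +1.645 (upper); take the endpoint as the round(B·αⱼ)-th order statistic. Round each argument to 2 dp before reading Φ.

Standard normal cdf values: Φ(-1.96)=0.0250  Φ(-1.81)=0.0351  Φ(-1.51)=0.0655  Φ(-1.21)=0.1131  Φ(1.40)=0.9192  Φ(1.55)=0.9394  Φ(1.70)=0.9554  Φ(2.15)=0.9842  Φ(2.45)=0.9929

Lower: z₀ + z₁ = 0.176 + (-1.645) = -1.469; 1 − a(z₀+z₁) = 1 − (0.042)(-1.469) = 1.0617; argument = 0.176 + (-1.469)/1.0617 = -1.2076 → -1.21.
α₁ = Φ(-1.21) = 0.1131; rank = round(200 × 0.1131) = 23; θ*₍23₎ = 11.200.
Upper: z₀ + z₂ = 1.821; 1 − a(z₀+z₂) = 0.9235; argument = 2.1478 → 2.15; α₂ = 0.9842; rank = 197; θ*₍197₎ = 12.396.

(11.200, 12.396)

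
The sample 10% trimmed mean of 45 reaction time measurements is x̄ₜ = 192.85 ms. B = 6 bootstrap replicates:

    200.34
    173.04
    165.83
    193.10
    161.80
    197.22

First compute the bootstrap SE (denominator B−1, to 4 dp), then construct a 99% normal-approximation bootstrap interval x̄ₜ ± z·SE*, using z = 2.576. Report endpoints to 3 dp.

Mean of replicates = 181.8883; sum of squared deviations = 1440.9297; SE* = √(1440.9297/5) = 16.9760
Margin = 2.576 × 16.9760 = 43.7302
Interval: 192.85 ± 43.7302

(149.120, 236.580)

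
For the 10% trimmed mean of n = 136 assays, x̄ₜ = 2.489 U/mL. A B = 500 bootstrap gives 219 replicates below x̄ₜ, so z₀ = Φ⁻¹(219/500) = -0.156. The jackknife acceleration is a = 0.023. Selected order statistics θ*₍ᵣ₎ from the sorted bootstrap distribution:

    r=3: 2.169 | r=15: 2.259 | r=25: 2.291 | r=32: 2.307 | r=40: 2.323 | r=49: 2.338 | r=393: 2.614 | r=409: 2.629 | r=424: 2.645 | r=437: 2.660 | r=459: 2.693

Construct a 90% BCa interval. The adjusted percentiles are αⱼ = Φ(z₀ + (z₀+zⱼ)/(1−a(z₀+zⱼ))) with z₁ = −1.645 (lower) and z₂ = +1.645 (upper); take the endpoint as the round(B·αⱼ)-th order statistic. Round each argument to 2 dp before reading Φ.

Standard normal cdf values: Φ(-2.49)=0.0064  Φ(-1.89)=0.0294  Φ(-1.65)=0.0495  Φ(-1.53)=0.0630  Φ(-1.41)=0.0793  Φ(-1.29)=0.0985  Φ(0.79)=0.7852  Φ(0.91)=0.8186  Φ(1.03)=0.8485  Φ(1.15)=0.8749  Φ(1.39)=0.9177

(2.259, 2.693)

Lower: z₀ + z₁ = -0.156 + (-1.645) = -1.801; 1 − a(z₀+z₁) = 1 − (0.023)(-1.801) = 1.0414; argument = -0.156 + (-1.801)/1.0414 = -1.8854 → -1.89.
α₁ = Φ(-1.89) = 0.0294; rank = round(500 × 0.0294) = 15; θ*₍15₎ = 2.259.
Upper: z₀ + z₂ = 1.489; 1 − a(z₀+z₂) = 0.9658; argument = 1.3858 → 1.39; α₂ = 0.9177; rank = 459; θ*₍459₎ = 2.693.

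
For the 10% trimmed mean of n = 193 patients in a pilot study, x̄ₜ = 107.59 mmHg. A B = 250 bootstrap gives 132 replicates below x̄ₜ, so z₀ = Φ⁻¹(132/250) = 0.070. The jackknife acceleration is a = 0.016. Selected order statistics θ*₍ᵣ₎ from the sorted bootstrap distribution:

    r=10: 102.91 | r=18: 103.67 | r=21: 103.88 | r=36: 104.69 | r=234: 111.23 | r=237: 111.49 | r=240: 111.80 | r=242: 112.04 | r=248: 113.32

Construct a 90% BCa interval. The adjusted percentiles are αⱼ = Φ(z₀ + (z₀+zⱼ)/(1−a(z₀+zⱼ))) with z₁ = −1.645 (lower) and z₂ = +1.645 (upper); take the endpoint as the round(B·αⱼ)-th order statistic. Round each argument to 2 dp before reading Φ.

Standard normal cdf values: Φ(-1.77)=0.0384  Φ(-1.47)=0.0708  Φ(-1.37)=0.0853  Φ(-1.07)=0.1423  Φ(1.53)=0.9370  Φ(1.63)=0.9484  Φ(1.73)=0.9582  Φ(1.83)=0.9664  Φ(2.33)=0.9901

Lower: z₀ + z₁ = 0.070 + (-1.645) = -1.575; 1 − a(z₀+z₁) = 1 − (0.016)(-1.575) = 1.0252; argument = 0.070 + (-1.575)/1.0252 = -1.4663 → -1.47.
α₁ = Φ(-1.47) = 0.0708; rank = round(250 × 0.0708) = 18; θ*₍18₎ = 103.67.
Upper: z₀ + z₂ = 1.715; 1 − a(z₀+z₂) = 0.9726; argument = 1.8334 → 1.83; α₂ = 0.9664; rank = 242; θ*₍242₎ = 112.04.

(103.67, 112.04)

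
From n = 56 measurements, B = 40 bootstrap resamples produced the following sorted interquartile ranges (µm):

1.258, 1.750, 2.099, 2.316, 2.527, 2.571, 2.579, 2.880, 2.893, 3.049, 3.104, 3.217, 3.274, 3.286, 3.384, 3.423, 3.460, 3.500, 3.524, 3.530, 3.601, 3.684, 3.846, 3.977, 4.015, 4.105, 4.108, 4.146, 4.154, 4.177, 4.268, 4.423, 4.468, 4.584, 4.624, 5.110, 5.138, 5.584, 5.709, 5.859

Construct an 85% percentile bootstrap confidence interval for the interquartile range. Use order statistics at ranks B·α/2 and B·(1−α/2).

(2.099, 5.138)

α = 0.15; lower rank = 40 × 0.075 = 3; upper rank = 40 × 0.925 = 37.
The 3rd smallest replicate is 2.099; the 37th is 5.138.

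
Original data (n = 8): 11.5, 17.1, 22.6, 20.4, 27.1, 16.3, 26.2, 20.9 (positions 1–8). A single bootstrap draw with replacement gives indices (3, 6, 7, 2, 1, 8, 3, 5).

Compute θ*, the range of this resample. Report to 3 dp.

Resample values: 22.6, 16.3, 26.2, 17.1, 11.5, 20.9, 22.6, 27.1.
Range = 27.1 − 11.5 = 15.600

θ* = 15.600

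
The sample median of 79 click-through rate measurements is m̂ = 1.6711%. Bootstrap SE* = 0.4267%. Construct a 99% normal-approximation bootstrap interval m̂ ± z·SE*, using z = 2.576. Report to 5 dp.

Margin = 2.576 × 0.4267 = 1.099179
Interval: 1.6711 ± 1.099179

(0.57192, 2.77028)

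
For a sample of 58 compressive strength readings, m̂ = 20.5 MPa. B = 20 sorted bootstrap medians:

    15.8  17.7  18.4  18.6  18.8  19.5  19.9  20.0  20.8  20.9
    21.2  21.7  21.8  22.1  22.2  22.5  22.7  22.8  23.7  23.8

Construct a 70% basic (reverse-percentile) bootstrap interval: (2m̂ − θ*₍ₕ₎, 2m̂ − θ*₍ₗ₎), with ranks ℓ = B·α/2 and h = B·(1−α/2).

Percentile endpoints at ranks 3 and 17: θ*₍3₎ = 18.4, θ*₍17₎ = 22.7.
Basic interval reflects these around m̂:
  lower = 2 × 20.5 − 22.7 = 18.3
  upper = 2 × 20.5 − 18.4 = 22.6

(18.3, 22.6)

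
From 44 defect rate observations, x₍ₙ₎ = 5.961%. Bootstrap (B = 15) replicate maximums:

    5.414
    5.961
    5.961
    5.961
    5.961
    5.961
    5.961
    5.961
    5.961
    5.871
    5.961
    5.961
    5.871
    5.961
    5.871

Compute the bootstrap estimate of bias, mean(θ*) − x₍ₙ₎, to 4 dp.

bias = −0.0545

mean(θ*) = (5.414 + 5.961 + 5.961 + 5.961 + 5.961 + 5.961 + 5.961 + 5.961 + 5.961 + 5.871 + 5.961 + 5.961 + 5.871 + 5.961 + 5.871) / 15 = 5.90653
bias = 5.90653 − 5.961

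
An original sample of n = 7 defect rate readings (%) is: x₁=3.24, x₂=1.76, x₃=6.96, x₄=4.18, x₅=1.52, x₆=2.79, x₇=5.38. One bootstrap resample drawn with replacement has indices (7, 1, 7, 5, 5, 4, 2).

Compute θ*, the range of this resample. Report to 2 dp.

θ* = 3.86

Resample values: 5.38, 3.24, 5.38, 1.52, 1.52, 4.18, 1.76.
Range = 5.38 − 1.52 = 3.86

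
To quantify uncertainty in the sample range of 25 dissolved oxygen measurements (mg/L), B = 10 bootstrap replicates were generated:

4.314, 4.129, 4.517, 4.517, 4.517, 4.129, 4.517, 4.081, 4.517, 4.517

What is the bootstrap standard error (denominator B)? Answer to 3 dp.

SE* = 0.182

Bootstrap SE is the standard deviation of the 10 replicate ranges.
Mean of replicates: (4.314 + 4.129 + 4.517 + 4.517 + 4.517 + 4.129 + 4.517 + 4.081 + 4.517 + 4.517) / 10 = 43.7550 / 10 = 4.3755
Sum of squared deviations: (−0.0615)² + (−0.2465)² + (+0.1415)² + (+0.1415)² + (+0.1415)² + (−0.2465)² + (+0.1415)² + (−0.2945)² + (+0.1415)² + (+0.1415)² = 0.3322
Variance = 0.3322 / 10 = 0.0332
SE* = √0.0332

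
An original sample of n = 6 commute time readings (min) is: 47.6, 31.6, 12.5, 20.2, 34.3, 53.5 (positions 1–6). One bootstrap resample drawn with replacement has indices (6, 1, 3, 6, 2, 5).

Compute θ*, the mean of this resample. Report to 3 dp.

Resample values: 53.5, 47.6, 12.5, 53.5, 31.6, 34.3.
Mean = (53.5 + 47.6 + 12.5 + 53.5 + 31.6 + 34.3) / 6 = 233.00 / 6 = 38.833

θ* = 38.833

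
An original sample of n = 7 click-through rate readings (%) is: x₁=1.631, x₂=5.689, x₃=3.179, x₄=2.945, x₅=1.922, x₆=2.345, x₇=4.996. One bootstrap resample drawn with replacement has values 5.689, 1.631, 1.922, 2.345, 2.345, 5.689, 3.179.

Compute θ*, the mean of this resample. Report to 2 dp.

Mean = (5.689 + 1.631 + 1.922 + 2.345 + 2.345 + 5.689 + 3.179) / 7 = 22.8000 / 7 = 3.26

θ* = 3.26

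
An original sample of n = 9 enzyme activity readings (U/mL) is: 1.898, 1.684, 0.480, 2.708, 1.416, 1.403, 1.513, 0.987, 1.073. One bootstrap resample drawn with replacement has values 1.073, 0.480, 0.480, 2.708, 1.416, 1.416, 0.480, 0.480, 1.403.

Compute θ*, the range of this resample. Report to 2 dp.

θ* = 2.23

Range = 2.708 − 0.480 = 2.23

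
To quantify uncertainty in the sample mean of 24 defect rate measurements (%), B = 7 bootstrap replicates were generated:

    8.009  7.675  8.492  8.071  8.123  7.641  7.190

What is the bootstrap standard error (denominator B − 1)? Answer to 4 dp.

Bootstrap SE is the standard deviation of the 7 replicate means.
Mean of replicates: (8.009 + 7.675 + 8.492 + 8.071 + 8.123 + 7.641 + 7.190) / 7 = 55.20100 / 7 = 7.88586
Sum of squared deviations: (+0.12314)² + (−0.21086)² + (+0.60614)² + (+0.18514)² + (+0.23714)² + (−0.24486)² + (−0.69586)² = 1.06172
Variance = 1.06172 / 6 = 0.17695
SE* = √0.17695

SE* = 0.4207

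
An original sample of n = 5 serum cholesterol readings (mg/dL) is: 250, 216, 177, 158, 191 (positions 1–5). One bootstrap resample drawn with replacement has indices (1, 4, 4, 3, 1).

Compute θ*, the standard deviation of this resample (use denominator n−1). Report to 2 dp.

Resample values: 250, 158, 158, 177, 250.
Mean = 198.6000; sum of squared deviations = 9047.2000
s² = 9047.2000 / 4 = 2261.8000
s = √2261.8000 = 47.56

θ* = 47.56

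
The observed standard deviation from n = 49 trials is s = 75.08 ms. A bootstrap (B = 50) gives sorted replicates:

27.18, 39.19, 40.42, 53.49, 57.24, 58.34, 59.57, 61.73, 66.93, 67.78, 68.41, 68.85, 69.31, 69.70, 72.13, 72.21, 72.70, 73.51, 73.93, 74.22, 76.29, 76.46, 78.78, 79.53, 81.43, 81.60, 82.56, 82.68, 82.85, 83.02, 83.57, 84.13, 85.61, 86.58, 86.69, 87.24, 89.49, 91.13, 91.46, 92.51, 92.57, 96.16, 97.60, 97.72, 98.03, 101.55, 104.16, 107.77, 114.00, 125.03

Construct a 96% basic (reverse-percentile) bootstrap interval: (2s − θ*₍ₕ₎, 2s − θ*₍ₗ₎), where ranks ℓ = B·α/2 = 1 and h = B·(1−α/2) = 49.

Percentile endpoints at ranks 1 and 49: θ*₍1₎ = 27.18, θ*₍49₎ = 114.00.
Basic interval reflects these around s:
  lower = 2 × 75.08 − 114.00 = 36.16
  upper = 2 × 75.08 − 27.18 = 122.98

(36.16, 122.98)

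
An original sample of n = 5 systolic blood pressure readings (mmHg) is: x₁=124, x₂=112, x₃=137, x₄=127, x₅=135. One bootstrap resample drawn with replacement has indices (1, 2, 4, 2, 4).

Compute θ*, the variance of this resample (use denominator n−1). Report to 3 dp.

Resample values: 124, 112, 127, 112, 127.
Mean = 120.4000; sum of squared deviations = 241.2000
s² = 241.2000 / 4 = 60.3000

θ* = 60.300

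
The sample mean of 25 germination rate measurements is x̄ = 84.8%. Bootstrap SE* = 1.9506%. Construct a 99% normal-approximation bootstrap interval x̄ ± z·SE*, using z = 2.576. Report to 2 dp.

Margin = 2.576 × 1.9506 = 5.025
Interval: 84.8 ± 5.025

(79.78, 89.82)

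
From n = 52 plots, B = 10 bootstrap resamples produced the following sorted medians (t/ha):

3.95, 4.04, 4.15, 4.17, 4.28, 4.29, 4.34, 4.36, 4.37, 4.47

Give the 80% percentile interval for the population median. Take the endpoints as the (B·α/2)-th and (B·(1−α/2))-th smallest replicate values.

α = 0.20; lower rank = 10 × 0.100 = 1; upper rank = 10 × 0.900 = 9.
The 1st smallest replicate is 3.95; the 9th is 4.37.

(3.95, 4.37)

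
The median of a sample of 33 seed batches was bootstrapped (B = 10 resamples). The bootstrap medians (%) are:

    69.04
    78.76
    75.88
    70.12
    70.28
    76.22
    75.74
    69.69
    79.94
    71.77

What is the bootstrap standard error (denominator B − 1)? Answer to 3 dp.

Bootstrap SE is the standard deviation of the 10 replicate medians.
Mean of replicates: (69.04 + 78.76 + 75.88 + 70.12 + 70.28 + 76.22 + 75.74 + 69.69 + 79.94 + 71.77) / 10 = 737.4400 / 10 = 73.7440
Sum of squared deviations: (−4.7040)² + (+5.0160)² + (+2.1360)² + (−3.6240)² + (−3.4640)² + (+2.4760)² + (+1.9960)² + (−4.0540)² + (+6.1960)² + (−1.9740)² = 145.8196
Variance = 145.8196 / 9 = 16.2022
SE* = √16.2022

SE* = 4.025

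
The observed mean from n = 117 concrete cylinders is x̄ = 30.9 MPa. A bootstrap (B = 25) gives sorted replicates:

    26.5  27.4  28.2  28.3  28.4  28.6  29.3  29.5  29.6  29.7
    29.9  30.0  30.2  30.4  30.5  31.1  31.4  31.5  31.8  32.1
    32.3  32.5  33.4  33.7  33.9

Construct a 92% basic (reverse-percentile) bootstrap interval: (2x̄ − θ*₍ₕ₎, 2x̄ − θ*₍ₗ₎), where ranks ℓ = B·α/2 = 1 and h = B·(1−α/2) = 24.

(28.1, 35.3)

Percentile endpoints at ranks 1 and 24: θ*₍1₎ = 26.5, θ*₍24₎ = 33.7.
Basic interval reflects these around x̄:
  lower = 2 × 30.9 − 33.7 = 28.1
  upper = 2 × 30.9 − 26.5 = 35.3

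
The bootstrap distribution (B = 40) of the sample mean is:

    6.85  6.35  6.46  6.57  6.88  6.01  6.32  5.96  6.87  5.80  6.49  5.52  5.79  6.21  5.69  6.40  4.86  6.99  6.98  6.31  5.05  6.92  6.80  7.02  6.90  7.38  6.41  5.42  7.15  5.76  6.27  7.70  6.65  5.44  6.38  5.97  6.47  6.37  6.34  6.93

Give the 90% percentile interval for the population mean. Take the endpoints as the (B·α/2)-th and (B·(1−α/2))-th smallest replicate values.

Sorted replicates: 4.86, 5.05, 5.42, 5.44, 5.52, 5.69, 5.76, 5.79, 5.80, 5.96, 5.97, 6.01, 6.21, 6.27, 6.31, 6.32, 6.34, 6.35, 6.37, 6.38, 6.40, 6.41, 6.46, 6.47, 6.49, 6.57, 6.65, 6.80, 6.85, 6.87, 6.88, 6.90, 6.92, 6.93, 6.98, 6.99, 7.02, 7.15, 7.38, 7.70
α = 0.10; lower rank = 40 × 0.050 = 2; upper rank = 40 × 0.950 = 38.
The 2nd smallest replicate is 5.05; the 38th is 7.15.

(5.05, 7.15)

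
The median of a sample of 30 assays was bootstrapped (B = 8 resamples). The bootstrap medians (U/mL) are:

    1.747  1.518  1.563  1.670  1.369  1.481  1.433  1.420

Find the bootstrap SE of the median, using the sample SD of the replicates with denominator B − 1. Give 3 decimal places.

Bootstrap SE is the standard deviation of the 8 replicate medians.
Mean of replicates: (1.747 + 1.518 + 1.563 + 1.670 + 1.369 + 1.481 + 1.433 + 1.420) / 8 = 12.2010 / 8 = 1.5251
Sum of squared deviations: (+0.2219)² + (−0.0071)² + (+0.0379)² + (+0.1449)² + (−0.1561)² + (−0.0441)² + (−0.0921)² + (−0.1051)² = 0.1176
Variance = 0.1176 / 7 = 0.0168
SE* = √0.0168

SE* = 0.130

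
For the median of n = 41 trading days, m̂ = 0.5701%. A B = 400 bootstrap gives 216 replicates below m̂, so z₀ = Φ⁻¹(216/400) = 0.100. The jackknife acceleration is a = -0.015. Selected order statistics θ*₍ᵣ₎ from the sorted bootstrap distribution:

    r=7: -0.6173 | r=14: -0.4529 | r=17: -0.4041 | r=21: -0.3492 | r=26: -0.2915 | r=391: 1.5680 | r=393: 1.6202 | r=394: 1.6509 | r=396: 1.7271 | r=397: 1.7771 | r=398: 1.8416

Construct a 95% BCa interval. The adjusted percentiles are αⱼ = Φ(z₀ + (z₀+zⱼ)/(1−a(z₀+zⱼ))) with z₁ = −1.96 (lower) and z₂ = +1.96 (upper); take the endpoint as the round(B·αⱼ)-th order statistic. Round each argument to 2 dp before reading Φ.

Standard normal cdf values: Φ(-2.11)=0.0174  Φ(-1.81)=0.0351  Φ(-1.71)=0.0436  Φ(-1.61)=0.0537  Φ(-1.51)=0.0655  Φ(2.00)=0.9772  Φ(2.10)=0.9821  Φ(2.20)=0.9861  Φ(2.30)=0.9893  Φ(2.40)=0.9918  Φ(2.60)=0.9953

Lower: z₀ + z₁ = 0.100 + (-1.960) = -1.860; 1 − a(z₀+z₁) = 1 − (-0.015)(-1.860) = 0.9721; argument = 0.100 + (-1.860)/0.9721 = -1.8134 → -1.81.
α₁ = Φ(-1.81) = 0.0351; rank = round(400 × 0.0351) = 14; θ*₍14₎ = -0.4529.
Upper: z₀ + z₂ = 2.060; 1 − a(z₀+z₂) = 1.0309; argument = 2.0983 → 2.10; α₂ = 0.9821; rank = 393; θ*₍393₎ = 1.6202.

(-0.4529, 1.6202)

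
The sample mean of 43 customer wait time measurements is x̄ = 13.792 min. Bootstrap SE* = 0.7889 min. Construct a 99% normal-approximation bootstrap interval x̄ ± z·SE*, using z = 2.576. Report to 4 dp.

Margin = 2.576 × 0.7889 = 2.03221
Interval: 13.792 ± 2.03221

(11.7598, 15.8242)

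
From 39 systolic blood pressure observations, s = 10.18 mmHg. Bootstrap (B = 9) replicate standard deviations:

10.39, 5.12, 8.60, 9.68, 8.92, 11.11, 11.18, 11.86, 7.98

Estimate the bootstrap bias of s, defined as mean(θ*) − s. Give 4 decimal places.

bias = −0.7533

mean(θ*) = (10.39 + 5.12 + 8.60 + 9.68 + 8.92 + 11.11 + 11.18 + 11.86 + 7.98) / 9 = 9.42667
bias = 9.42667 − 10.18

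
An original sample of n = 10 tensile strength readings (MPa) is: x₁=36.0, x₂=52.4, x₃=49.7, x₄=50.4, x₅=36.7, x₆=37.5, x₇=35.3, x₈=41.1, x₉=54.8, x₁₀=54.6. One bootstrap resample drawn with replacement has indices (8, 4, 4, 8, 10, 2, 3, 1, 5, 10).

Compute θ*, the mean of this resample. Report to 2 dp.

θ* = 46.70

Resample values: 41.1, 50.4, 50.4, 41.1, 54.6, 52.4, 49.7, 36.0, 36.7, 54.6.
Mean = (41.1 + 50.4 + 50.4 + 41.1 + 54.6 + 52.4 + 49.7 + 36.0 + 36.7 + 54.6) / 10 = 467.00 / 10 = 46.70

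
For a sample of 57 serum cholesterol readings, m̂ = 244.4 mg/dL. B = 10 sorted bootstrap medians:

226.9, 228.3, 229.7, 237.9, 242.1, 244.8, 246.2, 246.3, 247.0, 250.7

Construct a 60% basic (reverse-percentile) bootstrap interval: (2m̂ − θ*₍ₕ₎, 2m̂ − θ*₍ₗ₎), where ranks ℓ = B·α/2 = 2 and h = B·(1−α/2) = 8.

(242.5, 260.5)

Percentile endpoints at ranks 2 and 8: θ*₍2₎ = 228.3, θ*₍8₎ = 246.3.
Basic interval reflects these around m̂:
  lower = 2 × 244.4 − 246.3 = 242.5
  upper = 2 × 244.4 − 228.3 = 260.5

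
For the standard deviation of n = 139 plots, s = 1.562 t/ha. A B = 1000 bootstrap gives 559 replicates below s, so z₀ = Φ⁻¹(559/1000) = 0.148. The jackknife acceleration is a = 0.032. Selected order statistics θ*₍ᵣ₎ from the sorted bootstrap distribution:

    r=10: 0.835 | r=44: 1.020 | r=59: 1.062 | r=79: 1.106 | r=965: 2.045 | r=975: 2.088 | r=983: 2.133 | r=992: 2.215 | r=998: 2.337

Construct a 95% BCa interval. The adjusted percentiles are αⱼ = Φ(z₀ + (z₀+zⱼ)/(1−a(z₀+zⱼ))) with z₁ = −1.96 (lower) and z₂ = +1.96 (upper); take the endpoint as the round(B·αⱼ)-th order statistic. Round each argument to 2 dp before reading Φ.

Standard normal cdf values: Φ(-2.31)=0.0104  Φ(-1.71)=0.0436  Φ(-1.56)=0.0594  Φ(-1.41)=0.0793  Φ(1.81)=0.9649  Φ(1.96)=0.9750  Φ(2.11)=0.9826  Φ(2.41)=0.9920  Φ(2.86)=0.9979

Lower: z₀ + z₁ = 0.148 + (-1.960) = -1.812; 1 − a(z₀+z₁) = 1 − (0.032)(-1.812) = 1.0580; argument = 0.148 + (-1.812)/1.0580 = -1.5647 → -1.56.
α₁ = Φ(-1.56) = 0.0594; rank = round(1000 × 0.0594) = 59; θ*₍59₎ = 1.062.
Upper: z₀ + z₂ = 2.108; 1 − a(z₀+z₂) = 0.9325; argument = 2.4085 → 2.41; α₂ = 0.9920; rank = 992; θ*₍992₎ = 2.215.

(1.062, 2.215)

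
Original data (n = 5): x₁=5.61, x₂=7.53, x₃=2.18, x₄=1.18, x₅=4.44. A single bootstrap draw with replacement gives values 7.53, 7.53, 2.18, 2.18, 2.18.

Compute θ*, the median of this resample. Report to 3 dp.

θ* = 2.180

Sorted: 2.18, 2.18, 2.18, 7.53, 7.53
Median = middle value = 2.180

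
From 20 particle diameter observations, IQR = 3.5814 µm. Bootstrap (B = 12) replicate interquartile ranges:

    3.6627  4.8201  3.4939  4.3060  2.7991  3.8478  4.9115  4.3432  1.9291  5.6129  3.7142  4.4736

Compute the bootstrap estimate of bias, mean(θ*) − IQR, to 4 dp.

bias = +0.4114

mean(θ*) = (3.6627 + 4.8201 + 3.4939 + 4.3060 + 2.7991 + 3.8478 + 4.9115 + 4.3432 + 1.9291 + 5.6129 + 3.7142 + 4.4736) / 12 = 3.99284
bias = 3.99284 − 3.5814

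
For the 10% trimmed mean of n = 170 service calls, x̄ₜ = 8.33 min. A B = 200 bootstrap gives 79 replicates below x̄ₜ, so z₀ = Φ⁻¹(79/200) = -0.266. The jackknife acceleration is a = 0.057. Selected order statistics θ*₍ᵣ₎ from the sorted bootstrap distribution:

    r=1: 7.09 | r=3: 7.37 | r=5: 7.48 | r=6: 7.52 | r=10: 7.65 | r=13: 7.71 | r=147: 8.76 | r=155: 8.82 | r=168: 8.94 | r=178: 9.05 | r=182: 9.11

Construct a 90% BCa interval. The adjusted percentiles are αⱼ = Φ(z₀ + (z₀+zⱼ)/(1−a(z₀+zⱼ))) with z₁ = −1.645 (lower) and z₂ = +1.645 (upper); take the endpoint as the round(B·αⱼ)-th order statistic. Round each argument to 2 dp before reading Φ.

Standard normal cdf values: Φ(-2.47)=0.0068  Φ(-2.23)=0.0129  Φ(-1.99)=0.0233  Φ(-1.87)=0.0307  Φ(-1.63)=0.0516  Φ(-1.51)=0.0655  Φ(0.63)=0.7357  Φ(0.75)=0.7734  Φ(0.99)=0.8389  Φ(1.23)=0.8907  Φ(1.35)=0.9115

(7.48, 9.05)

Lower: z₀ + z₁ = -0.266 + (-1.645) = -1.911; 1 − a(z₀+z₁) = 1 − (0.057)(-1.911) = 1.1089; argument = -0.266 + (-1.911)/1.1089 = -1.9893 → -1.99.
α₁ = Φ(-1.99) = 0.0233; rank = round(200 × 0.0233) = 5; θ*₍5₎ = 7.48.
Upper: z₀ + z₂ = 1.379; 1 − a(z₀+z₂) = 0.9214; argument = 1.2306 → 1.23; α₂ = 0.8907; rank = 178; θ*₍178₎ = 9.05.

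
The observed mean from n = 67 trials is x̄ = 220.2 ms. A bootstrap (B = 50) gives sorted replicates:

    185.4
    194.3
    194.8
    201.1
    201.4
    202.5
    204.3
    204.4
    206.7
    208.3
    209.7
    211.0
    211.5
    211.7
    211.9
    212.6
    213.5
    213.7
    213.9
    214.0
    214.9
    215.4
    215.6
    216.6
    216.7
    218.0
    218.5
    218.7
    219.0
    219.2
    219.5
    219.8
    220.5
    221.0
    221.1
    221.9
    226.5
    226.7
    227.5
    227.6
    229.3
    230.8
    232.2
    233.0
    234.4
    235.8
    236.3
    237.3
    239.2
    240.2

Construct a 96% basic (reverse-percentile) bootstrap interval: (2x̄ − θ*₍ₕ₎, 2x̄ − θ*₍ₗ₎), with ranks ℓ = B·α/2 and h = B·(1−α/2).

(201.2, 255.0)

Percentile endpoints at ranks 1 and 49: θ*₍1₎ = 185.4, θ*₍49₎ = 239.2.
Basic interval reflects these around x̄:
  lower = 2 × 220.2 − 239.2 = 201.2
  upper = 2 × 220.2 − 185.4 = 255.0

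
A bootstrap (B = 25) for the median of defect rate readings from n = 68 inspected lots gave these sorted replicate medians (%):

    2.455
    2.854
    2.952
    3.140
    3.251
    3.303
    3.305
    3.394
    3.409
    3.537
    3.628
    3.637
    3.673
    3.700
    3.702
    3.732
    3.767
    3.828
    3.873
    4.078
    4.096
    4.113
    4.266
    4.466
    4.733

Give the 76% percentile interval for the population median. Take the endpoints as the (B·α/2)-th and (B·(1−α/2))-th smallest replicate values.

(2.952, 4.113)

α = 0.24; lower rank = 25 × 0.120 = 3; upper rank = 25 × 0.880 = 22.
The 3rd smallest replicate is 2.952; the 22nd is 4.113.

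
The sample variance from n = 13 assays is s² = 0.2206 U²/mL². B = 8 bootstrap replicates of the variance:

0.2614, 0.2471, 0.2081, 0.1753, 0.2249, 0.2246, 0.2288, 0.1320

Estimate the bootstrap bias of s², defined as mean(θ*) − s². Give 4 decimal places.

mean(θ*) = (0.2614 + 0.2471 + 0.2081 + 0.1753 + 0.2249 + 0.2246 + 0.2288 + 0.1320) / 8 = 0.21277
bias = 0.21277 − 0.2206

bias = −0.0078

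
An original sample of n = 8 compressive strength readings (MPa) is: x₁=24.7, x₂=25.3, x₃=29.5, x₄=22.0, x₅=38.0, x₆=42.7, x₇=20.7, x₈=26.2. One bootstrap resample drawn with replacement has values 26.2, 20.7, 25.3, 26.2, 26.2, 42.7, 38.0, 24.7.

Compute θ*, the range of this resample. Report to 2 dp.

θ* = 22.00

Range = 42.7 − 20.7 = 22.00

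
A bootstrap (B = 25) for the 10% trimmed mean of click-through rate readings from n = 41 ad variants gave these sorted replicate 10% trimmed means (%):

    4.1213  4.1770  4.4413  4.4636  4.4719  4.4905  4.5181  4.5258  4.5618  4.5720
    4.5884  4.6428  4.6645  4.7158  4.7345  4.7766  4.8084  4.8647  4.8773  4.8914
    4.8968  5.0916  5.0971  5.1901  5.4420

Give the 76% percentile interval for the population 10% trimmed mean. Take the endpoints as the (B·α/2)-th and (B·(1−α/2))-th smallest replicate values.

α = 0.24; lower rank = 25 × 0.120 = 3; upper rank = 25 × 0.880 = 22.
The 3rd smallest replicate is 4.4413; the 22nd is 5.0916.

(4.4413, 5.0916)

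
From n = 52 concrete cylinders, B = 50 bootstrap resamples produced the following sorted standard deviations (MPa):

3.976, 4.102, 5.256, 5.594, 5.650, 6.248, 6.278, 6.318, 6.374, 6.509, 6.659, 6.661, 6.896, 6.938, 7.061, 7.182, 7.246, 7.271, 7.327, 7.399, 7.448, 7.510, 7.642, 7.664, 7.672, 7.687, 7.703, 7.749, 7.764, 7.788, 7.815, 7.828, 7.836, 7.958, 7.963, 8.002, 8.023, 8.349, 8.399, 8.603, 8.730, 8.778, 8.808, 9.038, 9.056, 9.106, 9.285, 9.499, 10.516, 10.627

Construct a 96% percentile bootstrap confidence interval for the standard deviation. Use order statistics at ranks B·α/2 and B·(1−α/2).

(3.976, 10.516)

α = 0.04; lower rank = 50 × 0.020 = 1; upper rank = 50 × 0.980 = 49.
The 1st smallest replicate is 3.976; the 49th is 10.516.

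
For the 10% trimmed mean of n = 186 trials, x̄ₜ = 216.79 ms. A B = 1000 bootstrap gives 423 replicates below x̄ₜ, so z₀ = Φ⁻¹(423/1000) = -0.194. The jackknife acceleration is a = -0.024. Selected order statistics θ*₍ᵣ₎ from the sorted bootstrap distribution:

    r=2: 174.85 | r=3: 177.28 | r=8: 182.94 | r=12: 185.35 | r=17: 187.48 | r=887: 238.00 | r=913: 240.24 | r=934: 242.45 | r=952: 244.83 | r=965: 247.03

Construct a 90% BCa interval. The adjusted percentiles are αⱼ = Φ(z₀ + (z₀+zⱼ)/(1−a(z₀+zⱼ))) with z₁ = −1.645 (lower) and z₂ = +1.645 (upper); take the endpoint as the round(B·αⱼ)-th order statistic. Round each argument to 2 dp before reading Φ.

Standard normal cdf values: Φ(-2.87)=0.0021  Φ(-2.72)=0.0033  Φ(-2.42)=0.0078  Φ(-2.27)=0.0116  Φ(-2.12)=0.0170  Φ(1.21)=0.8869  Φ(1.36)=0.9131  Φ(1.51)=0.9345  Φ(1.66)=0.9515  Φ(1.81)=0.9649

(187.48, 238.00)

Lower: z₀ + z₁ = -0.194 + (-1.645) = -1.839; 1 − a(z₀+z₁) = 1 − (-0.024)(-1.839) = 0.9559; argument = -0.194 + (-1.839)/0.9559 = -2.1179 → -2.12.
α₁ = Φ(-2.12) = 0.0170; rank = round(1000 × 0.0170) = 17; θ*₍17₎ = 187.48.
Upper: z₀ + z₂ = 1.451; 1 − a(z₀+z₂) = 1.0348; argument = 1.2082 → 1.21; α₂ = 0.8869; rank = 887; θ*₍887₎ = 238.00.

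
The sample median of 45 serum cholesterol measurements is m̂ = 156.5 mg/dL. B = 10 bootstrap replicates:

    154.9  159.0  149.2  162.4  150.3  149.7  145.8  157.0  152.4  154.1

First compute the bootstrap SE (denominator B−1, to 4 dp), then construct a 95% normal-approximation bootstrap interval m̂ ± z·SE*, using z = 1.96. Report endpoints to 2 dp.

Mean of replicates = 153.4800; sum of squared deviations = 227.6960; SE* = √(227.6960/9) = 5.0299
Margin = 1.96 × 5.0299 = 9.859
Interval: 156.5 ± 9.859

(146.64, 166.36)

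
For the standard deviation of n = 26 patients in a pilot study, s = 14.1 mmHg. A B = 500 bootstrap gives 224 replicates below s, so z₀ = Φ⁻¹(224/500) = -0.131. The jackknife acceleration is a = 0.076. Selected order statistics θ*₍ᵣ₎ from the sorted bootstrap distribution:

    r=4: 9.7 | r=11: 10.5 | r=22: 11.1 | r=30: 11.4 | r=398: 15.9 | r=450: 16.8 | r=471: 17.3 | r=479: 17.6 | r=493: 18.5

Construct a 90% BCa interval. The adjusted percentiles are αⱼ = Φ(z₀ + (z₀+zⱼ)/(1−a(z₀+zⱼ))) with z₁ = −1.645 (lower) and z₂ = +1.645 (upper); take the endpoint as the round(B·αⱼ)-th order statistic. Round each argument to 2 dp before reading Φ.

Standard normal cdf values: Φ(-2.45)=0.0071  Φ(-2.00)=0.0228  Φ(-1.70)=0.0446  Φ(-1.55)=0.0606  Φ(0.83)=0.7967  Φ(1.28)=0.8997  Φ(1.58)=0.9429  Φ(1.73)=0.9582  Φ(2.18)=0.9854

(11.1, 17.3)

Lower: z₀ + z₁ = -0.131 + (-1.645) = -1.776; 1 − a(z₀+z₁) = 1 − (0.076)(-1.776) = 1.1350; argument = -0.131 + (-1.776)/1.1350 = -1.6958 → -1.70.
α₁ = Φ(-1.70) = 0.0446; rank = round(500 × 0.0446) = 22; θ*₍22₎ = 11.1.
Upper: z₀ + z₂ = 1.514; 1 − a(z₀+z₂) = 0.8849; argument = 1.5799 → 1.58; α₂ = 0.9429; rank = 471; θ*₍471₎ = 17.3.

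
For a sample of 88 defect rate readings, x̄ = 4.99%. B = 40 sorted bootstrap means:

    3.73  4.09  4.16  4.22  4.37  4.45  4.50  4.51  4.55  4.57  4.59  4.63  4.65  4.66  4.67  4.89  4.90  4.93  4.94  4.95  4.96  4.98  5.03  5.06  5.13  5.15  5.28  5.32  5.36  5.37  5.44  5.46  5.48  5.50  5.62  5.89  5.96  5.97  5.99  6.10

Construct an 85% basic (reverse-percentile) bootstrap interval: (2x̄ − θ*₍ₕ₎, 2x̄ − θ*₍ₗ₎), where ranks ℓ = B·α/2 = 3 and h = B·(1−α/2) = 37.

(4.02, 5.82)

Percentile endpoints at ranks 3 and 37: θ*₍3₎ = 4.16, θ*₍37₎ = 5.96.
Basic interval reflects these around x̄:
  lower = 2 × 4.99 − 5.96 = 4.02
  upper = 2 × 4.99 − 4.16 = 5.82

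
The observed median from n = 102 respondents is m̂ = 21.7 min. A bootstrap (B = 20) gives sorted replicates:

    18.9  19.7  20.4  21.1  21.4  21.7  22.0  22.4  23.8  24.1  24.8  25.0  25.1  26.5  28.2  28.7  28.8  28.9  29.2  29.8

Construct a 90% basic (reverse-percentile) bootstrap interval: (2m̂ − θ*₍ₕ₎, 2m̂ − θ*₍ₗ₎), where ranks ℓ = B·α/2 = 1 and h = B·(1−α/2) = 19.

Percentile endpoints at ranks 1 and 19: θ*₍1₎ = 18.9, θ*₍19₎ = 29.2.
Basic interval reflects these around m̂:
  lower = 2 × 21.7 − 29.2 = 14.2
  upper = 2 × 21.7 − 18.9 = 24.5

(14.2, 24.5)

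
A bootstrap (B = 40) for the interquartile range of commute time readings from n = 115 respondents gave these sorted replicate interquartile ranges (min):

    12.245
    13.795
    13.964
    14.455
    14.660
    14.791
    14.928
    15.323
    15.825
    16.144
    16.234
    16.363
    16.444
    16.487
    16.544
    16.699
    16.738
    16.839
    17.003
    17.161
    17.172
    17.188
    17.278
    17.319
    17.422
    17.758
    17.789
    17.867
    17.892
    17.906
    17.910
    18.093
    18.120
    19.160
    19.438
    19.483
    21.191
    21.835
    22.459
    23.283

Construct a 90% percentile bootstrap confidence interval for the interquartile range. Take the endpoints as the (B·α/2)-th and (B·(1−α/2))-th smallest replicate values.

(13.795, 21.835)

α = 0.10; lower rank = 40 × 0.050 = 2; upper rank = 40 × 0.950 = 38.
The 2nd smallest replicate is 13.795; the 38th is 21.835.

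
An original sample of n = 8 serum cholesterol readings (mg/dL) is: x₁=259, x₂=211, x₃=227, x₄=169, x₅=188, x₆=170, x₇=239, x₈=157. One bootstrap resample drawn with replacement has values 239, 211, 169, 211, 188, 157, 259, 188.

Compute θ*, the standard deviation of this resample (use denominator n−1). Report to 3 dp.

Mean = 202.7500; sum of squared deviations = 8281.5000
s² = 8281.5000 / 7 = 1183.0714
s = √1183.0714 = 34.396

θ* = 34.396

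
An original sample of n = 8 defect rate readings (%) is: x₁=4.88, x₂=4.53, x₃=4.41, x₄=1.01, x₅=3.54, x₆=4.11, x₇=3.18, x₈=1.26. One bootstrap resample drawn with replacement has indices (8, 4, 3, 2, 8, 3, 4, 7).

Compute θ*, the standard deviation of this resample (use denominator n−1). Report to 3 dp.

Resample values: 1.26, 1.01, 4.41, 4.53, 1.26, 4.41, 1.01, 3.18.
Mean = 2.6338; sum of squared deviations = 19.2518
s² = 19.2518 / 7 = 2.7503
s = √2.7503 = 1.658

θ* = 1.658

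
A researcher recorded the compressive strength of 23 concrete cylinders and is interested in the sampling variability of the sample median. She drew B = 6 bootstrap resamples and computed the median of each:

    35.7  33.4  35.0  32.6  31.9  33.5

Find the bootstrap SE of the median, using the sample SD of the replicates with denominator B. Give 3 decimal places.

SE* = 1.308

Bootstrap SE is the standard deviation of the 6 replicate medians.
Mean of replicates: (35.7 + 33.4 + 35.0 + 32.6 + 31.9 + 33.5) / 6 = 202.1000 / 6 = 33.6833
Sum of squared deviations: (+2.0167)² + (−0.2833)² + (+1.3167)² + (−1.0833)² + (−1.7833)² + (−0.1833)² = 10.2683
Variance = 10.2683 / 6 = 1.7114
SE* = √1.7114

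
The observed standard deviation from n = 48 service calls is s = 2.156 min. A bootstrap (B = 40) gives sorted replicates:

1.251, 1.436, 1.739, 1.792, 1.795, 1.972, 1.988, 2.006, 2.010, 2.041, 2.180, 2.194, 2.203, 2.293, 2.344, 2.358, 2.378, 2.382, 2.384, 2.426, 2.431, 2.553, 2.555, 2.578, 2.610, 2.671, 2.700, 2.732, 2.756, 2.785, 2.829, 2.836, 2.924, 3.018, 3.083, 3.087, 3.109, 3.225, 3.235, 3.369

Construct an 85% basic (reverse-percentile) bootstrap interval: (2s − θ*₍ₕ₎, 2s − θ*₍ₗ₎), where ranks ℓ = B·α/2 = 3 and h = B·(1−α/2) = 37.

Percentile endpoints at ranks 3 and 37: θ*₍3₎ = 1.739, θ*₍37₎ = 3.109.
Basic interval reflects these around s:
  lower = 2 × 2.156 − 3.109 = 1.203
  upper = 2 × 2.156 − 1.739 = 2.573

(1.203, 2.573)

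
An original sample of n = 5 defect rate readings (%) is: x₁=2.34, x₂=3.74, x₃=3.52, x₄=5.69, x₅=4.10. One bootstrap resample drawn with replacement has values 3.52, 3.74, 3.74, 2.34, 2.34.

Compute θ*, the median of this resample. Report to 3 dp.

Sorted: 2.34, 2.34, 3.52, 3.74, 3.74
Median = middle value = 3.520

θ* = 3.520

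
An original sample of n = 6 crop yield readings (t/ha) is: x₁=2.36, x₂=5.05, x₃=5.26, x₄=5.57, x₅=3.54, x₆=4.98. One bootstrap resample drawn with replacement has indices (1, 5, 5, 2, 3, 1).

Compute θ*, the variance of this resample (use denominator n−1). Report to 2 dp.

θ* = 1.58

Resample values: 2.36, 3.54, 3.54, 5.05, 5.26, 2.36.
Mean = 3.6850; sum of squared deviations = 7.8971
s² = 7.8971 / 5 = 1.5794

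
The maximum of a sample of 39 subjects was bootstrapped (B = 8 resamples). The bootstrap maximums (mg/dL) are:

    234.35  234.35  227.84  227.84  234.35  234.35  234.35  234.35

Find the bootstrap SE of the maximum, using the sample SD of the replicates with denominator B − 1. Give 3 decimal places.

Bootstrap SE is the standard deviation of the 8 replicate maximums.
Mean of replicates: (234.35 + 234.35 + 227.84 + 227.84 + 234.35 + 234.35 + 234.35 + 234.35) / 8 = 1861.7800 / 8 = 232.7225
Sum of squared deviations: (+1.6275)² + (+1.6275)² + (−4.8825)² + (−4.8825)² + (+1.6275)² + (+1.6275)² + (+1.6275)² + (+1.6275)² = 63.5701
Variance = 63.5701 / 7 = 9.0814
SE* = √9.0814

SE* = 3.014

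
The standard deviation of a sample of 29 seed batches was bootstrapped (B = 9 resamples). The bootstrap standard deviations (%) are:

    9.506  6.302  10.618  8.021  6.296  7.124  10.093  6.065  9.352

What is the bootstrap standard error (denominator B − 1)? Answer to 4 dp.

Bootstrap SE is the standard deviation of the 9 replicate standard deviations.
Mean of replicates: (9.506 + 6.302 + 10.618 + 8.021 + 6.296 + 7.124 + 10.093 + 6.065 + 9.352) / 9 = 73.37700 / 9 = 8.15300
Sum of squared deviations: (+1.35300)² + (−1.85100)² + (+2.46500)² + (−0.13200)² + (−1.85700)² + (−1.02900)² + (+1.94000)² + (−2.08800)² + (+1.19900)² = 25.41869
Variance = 25.41869 / 8 = 3.17734
SE* = √3.17734

SE* = 1.7825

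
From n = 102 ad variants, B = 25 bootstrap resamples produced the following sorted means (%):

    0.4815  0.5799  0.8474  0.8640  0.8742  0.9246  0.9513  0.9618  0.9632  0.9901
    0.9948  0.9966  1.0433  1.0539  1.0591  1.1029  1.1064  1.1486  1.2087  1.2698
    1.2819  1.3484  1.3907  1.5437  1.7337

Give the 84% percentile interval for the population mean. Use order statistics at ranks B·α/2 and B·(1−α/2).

(0.5799, 1.3907)

α = 0.16; lower rank = 25 × 0.080 = 2; upper rank = 25 × 0.920 = 23.
The 2nd smallest replicate is 0.5799; the 23rd is 1.3907.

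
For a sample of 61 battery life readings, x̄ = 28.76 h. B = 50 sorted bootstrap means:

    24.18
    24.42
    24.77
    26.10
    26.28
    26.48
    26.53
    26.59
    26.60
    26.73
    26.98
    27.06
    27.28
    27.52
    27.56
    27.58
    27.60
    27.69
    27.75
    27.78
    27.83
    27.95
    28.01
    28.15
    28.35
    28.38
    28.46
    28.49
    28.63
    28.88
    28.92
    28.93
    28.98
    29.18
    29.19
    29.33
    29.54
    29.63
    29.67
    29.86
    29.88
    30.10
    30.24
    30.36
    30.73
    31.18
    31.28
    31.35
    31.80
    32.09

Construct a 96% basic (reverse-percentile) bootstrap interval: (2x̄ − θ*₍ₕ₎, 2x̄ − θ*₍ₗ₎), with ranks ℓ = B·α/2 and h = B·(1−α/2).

(25.72, 33.34)

Percentile endpoints at ranks 1 and 49: θ*₍1₎ = 24.18, θ*₍49₎ = 31.80.
Basic interval reflects these around x̄:
  lower = 2 × 28.76 − 31.80 = 25.72
  upper = 2 × 28.76 − 24.18 = 33.34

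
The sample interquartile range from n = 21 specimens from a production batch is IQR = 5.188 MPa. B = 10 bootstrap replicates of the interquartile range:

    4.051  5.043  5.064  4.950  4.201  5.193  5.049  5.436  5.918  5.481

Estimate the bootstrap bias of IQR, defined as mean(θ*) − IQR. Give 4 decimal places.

mean(θ*) = (4.051 + 5.043 + 5.064 + 4.950 + 4.201 + 5.193 + 5.049 + 5.436 + 5.918 + 5.481) / 10 = 5.03860
bias = 5.03860 − 5.188

bias = −0.1494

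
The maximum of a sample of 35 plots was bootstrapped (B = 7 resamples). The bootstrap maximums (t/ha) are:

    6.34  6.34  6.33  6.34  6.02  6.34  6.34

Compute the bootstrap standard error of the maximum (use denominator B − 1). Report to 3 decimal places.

Bootstrap SE is the standard deviation of the 7 replicate maximums.
Mean of replicates: (6.34 + 6.34 + 6.33 + 6.34 + 6.02 + 6.34 + 6.34) / 7 = 44.0500 / 7 = 6.2929
Sum of squared deviations: (+0.0471)² + (+0.0471)² + (+0.0371)² + (+0.0471)² + (−0.2729)² + (+0.0471)² + (+0.0471)² = 0.0869
Variance = 0.0869 / 6 = 0.0145
SE* = √0.0145

SE* = 0.120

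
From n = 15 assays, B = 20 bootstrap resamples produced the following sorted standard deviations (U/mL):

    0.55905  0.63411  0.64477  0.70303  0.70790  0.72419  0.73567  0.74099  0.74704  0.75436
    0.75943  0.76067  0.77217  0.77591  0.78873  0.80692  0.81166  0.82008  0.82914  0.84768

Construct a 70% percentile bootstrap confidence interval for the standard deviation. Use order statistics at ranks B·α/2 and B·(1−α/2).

(0.64477, 0.81166)

α = 0.30; lower rank = 20 × 0.150 = 3; upper rank = 20 × 0.850 = 17.
The 3rd smallest replicate is 0.64477; the 17th is 0.81166.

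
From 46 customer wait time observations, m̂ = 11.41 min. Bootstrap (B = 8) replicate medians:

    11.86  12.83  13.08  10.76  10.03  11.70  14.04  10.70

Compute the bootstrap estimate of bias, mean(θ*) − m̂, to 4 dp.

bias = +0.4650

mean(θ*) = (11.86 + 12.83 + 13.08 + 10.76 + 10.03 + 11.70 + 14.04 + 10.70) / 8 = 11.87500
bias = 11.87500 − 11.41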